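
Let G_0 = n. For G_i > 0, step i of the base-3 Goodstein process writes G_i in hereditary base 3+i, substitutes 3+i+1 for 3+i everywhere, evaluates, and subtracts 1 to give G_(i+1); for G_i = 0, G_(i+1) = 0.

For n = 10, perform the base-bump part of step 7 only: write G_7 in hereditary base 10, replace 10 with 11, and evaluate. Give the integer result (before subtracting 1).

42

base 3: 10 = 3^2 + 1; at 4: 4^2 + 1 = 17; next = 16
base 4: 16 = 4^2; at 5: 5^2 = 25; next = 24
base 5: 24 = 4·5 + 4; at 6: 4·6 + 4 = 28; next = 27
base 6: 27 = 4·6 + 3; at 7: 4·7 + 3 = 31; next = 30
base 7: 30 = 4·7 + 2; at 8: 4·8 + 2 = 34; next = 33
base 8: 33 = 4·8 + 1; at 9: 4·9 + 1 = 37; next = 36
base 9: 36 = 4·9; at 10: 4·10 = 40; next = 39
base 10: 39 = 3·10 + 9; at 11: 3·11 + 9 = 42; next = 41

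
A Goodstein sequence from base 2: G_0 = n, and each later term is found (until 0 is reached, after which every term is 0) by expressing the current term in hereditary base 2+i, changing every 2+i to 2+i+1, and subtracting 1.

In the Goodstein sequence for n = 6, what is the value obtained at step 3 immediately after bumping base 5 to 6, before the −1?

46656

base 2: 6 = 2^2 + 2; at 3: 3^3 + 3 = 30; next = 29
base 3: 29 = 3^3 + 2; at 4: 4^4 + 2 = 258; next = 257
base 4: 257 = 4^4 + 1; at 5: 5^5 + 1 = 3126; next = 3125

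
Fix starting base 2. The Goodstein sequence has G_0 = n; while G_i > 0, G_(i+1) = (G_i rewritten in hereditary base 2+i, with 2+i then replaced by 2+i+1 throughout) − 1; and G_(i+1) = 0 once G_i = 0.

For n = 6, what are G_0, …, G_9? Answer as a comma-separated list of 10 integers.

6, 29, 257, 3125, 46655, 98039, 187243, 332147, 555551, 885775

base 2: 6 = 2^2 + 2; at 3: 3^3 + 3 = 30; next = 29
base 3: 29 = 3^3 + 2; at 4: 4^4 + 2 = 258; next = 257
base 4: 257 = 4^4 + 1; at 5: 5^5 + 1 = 3126; next = 3125
base 5: 3125 = 5^5; at 6: 6^6 = 46656; next = 46655
base 6: 46655 = 5·6^5 + 5·6^4 + 5·6^3 + 5·6^2 + 5·6 + 5; at 7: 5·7^5 + 5·7^4 + 5·7^3 + 5·7^2 + 5·7 + 5 = 98040; next = 98039
base 7: 98039 = 5·7^5 + 5·7^4 + 5·7^3 + 5·7^2 + 5·7 + 4; at 8: 5·8^5 + 5·8^4 + 5·8^3 + 5·8^2 + 5·8 + 4 = 187244; next = 187243
base 8: 187243 = 5·8^5 + 5·8^4 + 5·8^3 + 5·8^2 + 5·8 + 3; at 9: 5·9^5 + 5·9^4 + 5·9^3 + 5·9^2 + 5·9 + 3 = 332148; next = 332147
base 9: 332147 = 5·9^5 + 5·9^4 + 5·9^3 + 5·9^2 + 5·9 + 2; at 10: 5·10^5 + 5·10^4 + 5·10^3 + 5·10^2 + 5·10 + 2 = 555552; next = 555551
base 10: 555551 = 5·10^5 + 5·10^4 + 5·10^3 + 5·10^2 + 5·10 + 1; at 11: 5·11^5 + 5·11^4 + 5·11^3 + 5·11^2 + 5·11 + 1 = 885776; next = 885775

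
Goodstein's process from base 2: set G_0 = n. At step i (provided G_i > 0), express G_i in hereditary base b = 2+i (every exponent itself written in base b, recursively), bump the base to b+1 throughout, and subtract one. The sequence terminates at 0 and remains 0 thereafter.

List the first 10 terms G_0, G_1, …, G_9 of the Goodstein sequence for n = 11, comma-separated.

11, 84, 1027, 15627, 279937, 5764801, 134217727, 2749609302, 70077777775, 1997331745490

11 —HB2→ 2^(2 + 1) + 2 + 1 —bump→ 3^(3 + 1) + 3 + 1 = 85 —(−1)→ 84
84 —HB3→ 3^(3 + 1) + 3 —bump→ 4^(4 + 1) + 4 = 1028 —(−1)→ 1027
1027 —HB4→ 4^(4 + 1) + 3 —bump→ 5^(5 + 1) + 3 = 15628 —(−1)→ 15627
15627 —HB5→ 5^(5 + 1) + 2 —bump→ 6^(6 + 1) + 2 = 279938 —(−1)→ 279937
279937 —HB6→ 6^(6 + 1) + 1 —bump→ 7^(7 + 1) + 1 = 5764802 —(−1)→ 5764801
5764801 —HB7→ 7^(7 + 1) —bump→ 8^(8 + 1) = 134217728 —(−1)→ 134217727
134217727 —HB8→ 7·8^8 + 7·8^7 + 7·8^6 + 7·8^5 + 7·8^4 + 7·8^3 + 7·8^2 + 7·8 + 7 —bump→ 7·9^9 + 7·9^7 + 7·9^6 + 7·9^5 + 7·9^4 + 7·9^3 + 7·9^2 + 7·9 + 7 = 2749609303 —(−1)→ 2749609302
2749609302 —HB9→ 7·9^9 + 7·9^7 + 7·9^6 + 7·9^5 + 7·9^4 + 7·9^3 + 7·9^2 + 7·9 + 6 —bump→ 7·10^10 + 7·10^7 + 7·10^6 + 7·10^5 + 7·10^4 + 7·10^3 + 7·10^2 + 7·10 + 6 = 70077777776 —(−1)→ 70077777775
70077777775 —HB10→ 7·10^10 + 7·10^7 + 7·10^6 + 7·10^5 + 7·10^4 + 7·10^3 + 7·10^2 + 7·10 + 5 —bump→ 7·11^11 + 7·11^7 + 7·11^6 + 7·11^5 + 7·11^4 + 7·11^3 + 7·11^2 + 7·11 + 5 = 1997331745491 —(−1)→ 1997331745490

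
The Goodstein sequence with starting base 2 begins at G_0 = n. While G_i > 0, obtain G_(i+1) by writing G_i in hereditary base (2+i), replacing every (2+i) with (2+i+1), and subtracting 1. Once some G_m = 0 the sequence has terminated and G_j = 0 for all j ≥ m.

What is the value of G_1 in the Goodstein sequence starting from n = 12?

G_0 = 12. HB_2(12) = 2^(2 + 1) + 2^2. Bump = 108. G_1 = 107.
G_1 = 107. HB_3(107) = 3^(3 + 1) + 2·3^2 + 2·3 + 2. Bump = 1066. G_2 = 1065.

107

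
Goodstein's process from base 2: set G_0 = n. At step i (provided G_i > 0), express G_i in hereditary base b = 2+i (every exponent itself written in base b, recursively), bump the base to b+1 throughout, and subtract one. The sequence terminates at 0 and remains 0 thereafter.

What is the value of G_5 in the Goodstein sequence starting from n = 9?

[0] 9 ≡ 2^(2 + 1) + 1 (base 2). Lift 3: 82. −1: 81.
[1] 81 ≡ 3^(3 + 1) (base 3). Lift 4: 1024. −1: 1023.
[2] 1023 ≡ 3·4^4 + 3·4^3 + 3·4^2 + 3·4 + 3 (base 4). Lift 5: 9843. −1: 9842.
[3] 9842 ≡ 3·5^5 + 3·5^3 + 3·5^2 + 3·5 + 2 (base 5). Lift 6: 140744. −1: 140743.
[4] 140743 ≡ 3·6^6 + 3·6^3 + 3·6^2 + 3·6 + 1 (base 6). Lift 7: 2471827. −1: 2471826.
[5] 2471826 ≡ 3·7^7 + 3·7^3 + 3·7^2 + 3·7 (base 7). Lift 8: 50333400. −1: 50333399.

2471826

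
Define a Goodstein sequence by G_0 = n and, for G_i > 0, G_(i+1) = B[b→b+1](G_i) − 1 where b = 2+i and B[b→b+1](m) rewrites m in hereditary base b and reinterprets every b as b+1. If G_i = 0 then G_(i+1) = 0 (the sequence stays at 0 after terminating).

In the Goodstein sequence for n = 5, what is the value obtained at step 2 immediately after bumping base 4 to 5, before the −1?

468

base 2: 5 = 2^2 + 1; at 3: 3^3 + 1 = 28; next = 27
base 3: 27 = 3^3; at 4: 4^4 = 256; next = 255
base 4: 255 = 3·4^3 + 3·4^2 + 3·4 + 3; at 5: 3·5^3 + 3·5^2 + 3·5 + 3 = 468; next = 467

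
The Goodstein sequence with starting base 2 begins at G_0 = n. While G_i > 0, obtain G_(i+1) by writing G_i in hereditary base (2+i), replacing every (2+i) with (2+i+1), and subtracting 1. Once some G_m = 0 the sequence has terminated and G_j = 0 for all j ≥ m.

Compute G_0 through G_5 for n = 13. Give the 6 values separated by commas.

i=0: 13 = 2^(2 + 1) + 2^2 + 1 (b=2); 2→3: 3^(3 + 1) + 3^3 + 1 = 109; 109−1 = 108
i=1: 108 = 3^(3 + 1) + 3^3 (b=3); 3→4: 4^(4 + 1) + 4^4 = 1280; 1280−1 = 1279
i=2: 1279 = 4^(4 + 1) + 3·4^3 + 3·4^2 + 3·4 + 3 (b=4); 4→5: 5^(5 + 1) + 3·5^3 + 3·5^2 + 3·5 + 3 = 16093; 16093−1 = 16092
i=3: 16092 = 5^(5 + 1) + 3·5^3 + 3·5^2 + 3·5 + 2 (b=5); 5→6: 6^(6 + 1) + 3·6^3 + 3·6^2 + 3·6 + 2 = 280712; 280712−1 = 280711
i=4: 280711 = 6^(6 + 1) + 3·6^3 + 3·6^2 + 3·6 + 1 (b=6); 6→7: 7^(7 + 1) + 3·7^3 + 3·7^2 + 3·7 + 1 = 5765999; 5765999−1 = 5765998

13, 108, 1279, 16092, 280711, 5765998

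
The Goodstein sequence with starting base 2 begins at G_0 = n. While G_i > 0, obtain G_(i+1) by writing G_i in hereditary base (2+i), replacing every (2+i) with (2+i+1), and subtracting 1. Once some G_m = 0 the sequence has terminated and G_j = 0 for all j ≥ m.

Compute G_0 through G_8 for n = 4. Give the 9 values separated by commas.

4, 26, 41, 60, 83, 109, 139, 173, 211

G_0=4  [base 2] 2^2  →[2↦3]→  3^3 = 27  −1 ⇒ G_1=26
G_1=26  [base 3] 2·3^2 + 2·3 + 2  →[3↦4]→  2·4^2 + 2·4 + 2 = 42  −1 ⇒ G_2=41
G_2=41  [base 4] 2·4^2 + 2·4 + 1  →[4↦5]→  2·5^2 + 2·5 + 1 = 61  −1 ⇒ G_3=60
G_3=60  [base 5] 2·5^2 + 2·5  →[5↦6]→  2·6^2 + 2·6 = 84  −1 ⇒ G_4=83
G_4=83  [base 6] 2·6^2 + 6 + 5  →[6↦7]→  2·7^2 + 7 + 5 = 110  −1 ⇒ G_5=109
G_5=109  [base 7] 2·7^2 + 7 + 4  →[7↦8]→  2·8^2 + 8 + 4 = 140  −1 ⇒ G_6=139
G_6=139  [base 8] 2·8^2 + 8 + 3  →[8↦9]→  2·9^2 + 9 + 3 = 174  −1 ⇒ G_7=173
G_7=173  [base 9] 2·9^2 + 9 + 2  →[9↦10]→  2·10^2 + 10 + 2 = 212  −1 ⇒ G_8=211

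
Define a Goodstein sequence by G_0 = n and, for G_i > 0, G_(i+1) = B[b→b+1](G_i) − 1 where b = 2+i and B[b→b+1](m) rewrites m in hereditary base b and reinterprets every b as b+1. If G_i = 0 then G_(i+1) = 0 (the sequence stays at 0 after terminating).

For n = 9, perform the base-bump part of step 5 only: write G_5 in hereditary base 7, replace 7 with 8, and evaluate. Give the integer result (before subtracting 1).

G_0=9  [base 2] 2^(2 + 1) + 1  →[2↦3]→  3^(3 + 1) + 1 = 82  −1 ⇒ G_1=81
G_1=81  [base 3] 3^(3 + 1)  →[3↦4]→  4^(4 + 1) = 1024  −1 ⇒ G_2=1023
G_2=1023  [base 4] 3·4^4 + 3·4^3 + 3·4^2 + 3·4 + 3  →[4↦5]→  3·5^5 + 3·5^3 + 3·5^2 + 3·5 + 3 = 9843  −1 ⇒ G_3=9842
G_3=9842  [base 5] 3·5^5 + 3·5^3 + 3·5^2 + 3·5 + 2  →[5↦6]→  3·6^6 + 3·6^3 + 3·6^2 + 3·6 + 2 = 140744  −1 ⇒ G_4=140743
G_4=140743  [base 6] 3·6^6 + 3·6^3 + 3·6^2 + 3·6 + 1  →[6↦7]→  3·7^7 + 3·7^3 + 3·7^2 + 3·7 + 1 = 2471827  −1 ⇒ G_5=2471826
G_5=2471826  [base 7] 3·7^7 + 3·7^3 + 3·7^2 + 3·7  →[7↦8]→  3·8^8 + 3·8^3 + 3·8^2 + 3·8 = 50333400  −1 ⇒ G_6=50333399

50333400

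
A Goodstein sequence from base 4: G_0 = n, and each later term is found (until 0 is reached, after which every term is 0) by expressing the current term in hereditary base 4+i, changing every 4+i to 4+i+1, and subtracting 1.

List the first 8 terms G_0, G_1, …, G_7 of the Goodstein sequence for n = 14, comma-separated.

G_0=14  [base 4] 3·4 + 2  →[4↦5]→  3·5 + 2 = 17  −1 ⇒ G_1=16
G_1=16  [base 5] 3·5 + 1  →[5↦6]→  3·6 + 1 = 19  −1 ⇒ G_2=18
G_2=18  [base 6] 3·6  →[6↦7]→  3·7 = 21  −1 ⇒ G_3=20
G_3=20  [base 7] 2·7 + 6  →[7↦8]→  2·8 + 6 = 22  −1 ⇒ G_4=21
G_4=21  [base 8] 2·8 + 5  →[8↦9]→  2·9 + 5 = 23  −1 ⇒ G_5=22
G_5=22  [base 9] 2·9 + 4  →[9↦10]→  2·10 + 4 = 24  −1 ⇒ G_6=23
G_6=23  [base 10] 2·10 + 3  →[10↦11]→  2·11 + 3 = 25  −1 ⇒ G_7=24

14, 16, 18, 20, 21, 22, 23, 24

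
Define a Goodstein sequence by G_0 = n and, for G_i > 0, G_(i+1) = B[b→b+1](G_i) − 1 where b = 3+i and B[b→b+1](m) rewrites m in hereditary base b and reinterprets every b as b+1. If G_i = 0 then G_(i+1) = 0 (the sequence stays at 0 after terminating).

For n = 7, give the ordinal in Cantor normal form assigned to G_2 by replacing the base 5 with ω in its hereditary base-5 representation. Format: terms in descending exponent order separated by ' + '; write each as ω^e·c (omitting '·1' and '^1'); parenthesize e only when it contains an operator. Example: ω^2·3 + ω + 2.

ω + 4

G_0=7  [base 3] 2·3 + 1  →[3↦4]→  2·4 + 1 = 9  −1 ⇒ G_1=8
G_1=8  [base 4] 2·4  →[4↦5]→  2·5 = 10  −1 ⇒ G_2=9
G_2=9  [base 5] 5 + 4  →[5↦6]→  6 + 4 = 10  −1 ⇒ G_3=9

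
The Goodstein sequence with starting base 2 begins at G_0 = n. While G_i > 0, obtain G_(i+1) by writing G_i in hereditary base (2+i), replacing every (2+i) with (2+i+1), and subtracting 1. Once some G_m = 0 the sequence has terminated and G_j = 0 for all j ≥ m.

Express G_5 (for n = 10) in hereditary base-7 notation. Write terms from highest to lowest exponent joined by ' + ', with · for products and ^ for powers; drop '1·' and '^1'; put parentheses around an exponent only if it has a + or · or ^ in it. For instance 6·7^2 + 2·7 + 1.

base 2: 10 = 2^(2 + 1) + 2; at 3: 3^(3 + 1) + 3 = 84; next = 83
base 3: 83 = 3^(3 + 1) + 2; at 4: 4^(4 + 1) + 2 = 1026; next = 1025
base 4: 1025 = 4^(4 + 1) + 1; at 5: 5^(5 + 1) + 1 = 15626; next = 15625
base 5: 15625 = 5^(5 + 1); at 6: 6^(6 + 1) = 279936; next = 279935
base 6: 279935 = 5·6^6 + 5·6^5 + 5·6^4 + 5·6^3 + 5·6^2 + 5·6 + 5; at 7: 5·7^7 + 5·7^5 + 5·7^4 + 5·7^3 + 5·7^2 + 5·7 + 5 = 4215755; next = 4215754
base 7: 4215754 = 5·7^7 + 5·7^5 + 5·7^4 + 5·7^3 + 5·7^2 + 5·7 + 4; at 8: 5·8^8 + 5·8^5 + 5·8^4 + 5·8^3 + 5·8^2 + 5·8 + 4 = 84073324; next = 84073323

5·7^7 + 5·7^5 + 5·7^4 + 5·7^3 + 5·7^2 + 5·7 + 4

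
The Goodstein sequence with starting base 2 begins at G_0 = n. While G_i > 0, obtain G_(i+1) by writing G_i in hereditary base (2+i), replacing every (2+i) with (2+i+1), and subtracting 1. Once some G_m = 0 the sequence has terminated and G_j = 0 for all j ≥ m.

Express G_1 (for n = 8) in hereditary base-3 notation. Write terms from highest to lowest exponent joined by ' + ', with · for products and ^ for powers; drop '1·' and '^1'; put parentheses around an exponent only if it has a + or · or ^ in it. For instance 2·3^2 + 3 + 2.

2·3^3 + 2·3^2 + 2·3 + 2

i=0: 8 = 2^(2 + 1) (b=2); 2→3: 3^(3 + 1) = 81; 81−1 = 80
i=1: 80 = 2·3^3 + 2·3^2 + 2·3 + 2 (b=3); 3→4: 2·4^4 + 2·4^2 + 2·4 + 2 = 554; 554−1 = 553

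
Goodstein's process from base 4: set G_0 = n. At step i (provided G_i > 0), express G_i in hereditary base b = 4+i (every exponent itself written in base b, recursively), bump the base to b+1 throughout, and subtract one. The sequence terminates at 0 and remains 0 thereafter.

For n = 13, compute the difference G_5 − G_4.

1

base 4: 13 = 3·4 + 1; at 5: 3·5 + 1 = 16; next = 15
base 5: 15 = 3·5; at 6: 3·6 = 18; next = 17
base 6: 17 = 2·6 + 5; at 7: 2·7 + 5 = 19; next = 18
base 7: 18 = 2·7 + 4; at 8: 2·8 + 4 = 20; next = 19
base 8: 19 = 2·8 + 3; at 9: 2·9 + 3 = 21; next = 20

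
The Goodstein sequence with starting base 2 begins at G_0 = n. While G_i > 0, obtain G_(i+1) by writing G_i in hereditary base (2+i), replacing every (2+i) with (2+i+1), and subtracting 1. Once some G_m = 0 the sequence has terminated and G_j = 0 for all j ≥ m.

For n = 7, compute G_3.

7 —HB2→ 2^2 + 2 + 1 —bump→ 3^3 + 3 + 1 = 31 —(−1)→ 30
30 —HB3→ 3^3 + 3 —bump→ 4^4 + 4 = 260 —(−1)→ 259
259 —HB4→ 4^4 + 3 —bump→ 5^5 + 3 = 3128 —(−1)→ 3127

3127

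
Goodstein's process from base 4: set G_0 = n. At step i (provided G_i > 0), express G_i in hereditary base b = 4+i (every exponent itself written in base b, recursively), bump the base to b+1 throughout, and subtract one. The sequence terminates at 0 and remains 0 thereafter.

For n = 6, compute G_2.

i=0: 6 = 4 + 2 (b=4); 4→5: 5 + 2 = 7; 7−1 = 6
i=1: 6 = 5 + 1 (b=5); 5→6: 6 + 1 = 7; 7−1 = 6
i=2: 6 = 6 (b=6); 6→7: 7 = 7; 7−1 = 6

6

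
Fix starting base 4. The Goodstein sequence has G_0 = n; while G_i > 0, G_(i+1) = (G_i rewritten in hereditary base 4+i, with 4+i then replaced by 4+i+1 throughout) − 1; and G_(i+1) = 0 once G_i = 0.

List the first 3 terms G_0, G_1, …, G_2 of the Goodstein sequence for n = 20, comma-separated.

step 0: 20 = 4^2 + 4; sub 5 for 4: 5^2 + 5; = 30; G_1 = 30−1 = 29
step 1: 29 = 5^2 + 4; sub 6 for 5: 6^2 + 4; = 40; G_2 = 40−1 = 39

20, 29, 39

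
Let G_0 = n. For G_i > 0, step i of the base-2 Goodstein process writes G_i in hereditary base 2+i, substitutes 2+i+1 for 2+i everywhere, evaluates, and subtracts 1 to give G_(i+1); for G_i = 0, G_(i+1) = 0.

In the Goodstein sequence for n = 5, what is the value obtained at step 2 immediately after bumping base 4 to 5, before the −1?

468

5 —HB2→ 2^2 + 1 —bump→ 3^3 + 1 = 28 —(−1)→ 27
27 —HB3→ 3^3 —bump→ 4^4 = 256 —(−1)→ 255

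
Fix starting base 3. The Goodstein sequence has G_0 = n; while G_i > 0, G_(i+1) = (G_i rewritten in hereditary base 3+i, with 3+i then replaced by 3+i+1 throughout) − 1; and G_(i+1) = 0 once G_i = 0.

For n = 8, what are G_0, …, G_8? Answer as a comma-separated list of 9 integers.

8, 9, 10, 11, 11, 11, 11, 11, 11

i=0: 8 = 2·3 + 2 (b=3); 3→4: 2·4 + 2 = 10; 10−1 = 9
i=1: 9 = 2·4 + 1 (b=4); 4→5: 2·5 + 1 = 11; 11−1 = 10
i=2: 10 = 2·5 (b=5); 5→6: 2·6 = 12; 12−1 = 11
i=3: 11 = 6 + 5 (b=6); 6→7: 7 + 5 = 12; 12−1 = 11
i=4: 11 = 7 + 4 (b=7); 7→8: 8 + 4 = 12; 12−1 = 11
i=5: 11 = 8 + 3 (b=8); 8→9: 9 + 3 = 12; 12−1 = 11
i=6: 11 = 9 + 2 (b=9); 9→10: 10 + 2 = 12; 12−1 = 11
i=7: 11 = 10 + 1 (b=10); 10→11: 11 + 1 = 12; 12−1 = 11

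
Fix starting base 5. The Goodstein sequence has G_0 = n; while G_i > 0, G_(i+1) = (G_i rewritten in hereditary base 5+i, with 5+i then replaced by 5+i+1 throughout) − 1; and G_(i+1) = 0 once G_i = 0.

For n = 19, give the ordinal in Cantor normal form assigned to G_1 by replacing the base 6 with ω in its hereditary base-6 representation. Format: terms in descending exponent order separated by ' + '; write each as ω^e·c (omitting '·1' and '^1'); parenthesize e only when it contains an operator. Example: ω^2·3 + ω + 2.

[0] 19 ≡ 3·5 + 4 (base 5). Lift 6: 22. −1: 21.
[1] 21 ≡ 3·6 + 3 (base 6). Lift 7: 24. −1: 23.

ω·3 + 3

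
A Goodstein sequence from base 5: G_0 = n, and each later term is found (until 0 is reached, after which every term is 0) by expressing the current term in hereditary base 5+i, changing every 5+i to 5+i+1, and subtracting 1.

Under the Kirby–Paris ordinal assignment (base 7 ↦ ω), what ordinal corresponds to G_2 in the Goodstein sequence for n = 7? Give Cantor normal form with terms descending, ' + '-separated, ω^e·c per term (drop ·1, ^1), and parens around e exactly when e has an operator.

ω

G_0=7  [base 5] 5 + 2  →[5↦6]→  6 + 2 = 8  −1 ⇒ G_1=7
G_1=7  [base 6] 6 + 1  →[6↦7]→  7 + 1 = 8  −1 ⇒ G_2=7
G_2=7  [base 7] 7  →[7↦8]→  8 = 8  −1 ⇒ G_3=7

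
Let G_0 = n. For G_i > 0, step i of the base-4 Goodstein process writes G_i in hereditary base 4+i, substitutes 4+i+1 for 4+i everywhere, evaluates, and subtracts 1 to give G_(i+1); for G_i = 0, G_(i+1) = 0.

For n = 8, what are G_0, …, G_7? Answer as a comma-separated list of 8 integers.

8, 9, 9, 9, 9, 9, 9, 8

(0) 8|_4 = 2·4 ↦ 2·5|_5 = 10 ⇒ 9
(1) 9|_5 = 5 + 4 ↦ 6 + 4|_6 = 10 ⇒ 9
(2) 9|_6 = 6 + 3 ↦ 7 + 3|_7 = 10 ⇒ 9
(3) 9|_7 = 7 + 2 ↦ 8 + 2|_8 = 10 ⇒ 9
(4) 9|_8 = 8 + 1 ↦ 9 + 1|_9 = 10 ⇒ 9
(5) 9|_9 = 9 ↦ 10|_10 = 10 ⇒ 9
(6) 9|_10 = 9 ↦ 9|_11 = 9 ⇒ 8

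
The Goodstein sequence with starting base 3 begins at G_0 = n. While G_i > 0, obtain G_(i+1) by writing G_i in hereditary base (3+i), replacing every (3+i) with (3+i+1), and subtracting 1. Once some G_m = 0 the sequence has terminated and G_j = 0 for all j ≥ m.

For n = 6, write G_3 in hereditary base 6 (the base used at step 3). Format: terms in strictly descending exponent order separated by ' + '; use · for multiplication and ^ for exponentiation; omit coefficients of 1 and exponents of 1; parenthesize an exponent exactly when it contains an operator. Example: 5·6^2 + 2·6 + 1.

6 + 1

G_0=6  [base 3] 2·3  →[3↦4]→  2·4 = 8  −1 ⇒ G_1=7
G_1=7  [base 4] 4 + 3  →[4↦5]→  5 + 3 = 8  −1 ⇒ G_2=7
G_2=7  [base 5] 5 + 2  →[5↦6]→  6 + 2 = 8  −1 ⇒ G_3=7
G_3=7  [base 6] 6 + 1  →[6↦7]→  7 + 1 = 8  −1 ⇒ G_4=7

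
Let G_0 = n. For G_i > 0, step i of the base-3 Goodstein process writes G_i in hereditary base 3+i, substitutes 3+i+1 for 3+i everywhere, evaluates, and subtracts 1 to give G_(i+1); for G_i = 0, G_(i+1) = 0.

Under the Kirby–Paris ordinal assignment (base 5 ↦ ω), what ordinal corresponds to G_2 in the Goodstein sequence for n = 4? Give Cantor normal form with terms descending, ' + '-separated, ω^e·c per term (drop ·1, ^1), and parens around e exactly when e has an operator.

4

G_0 = 4. HB_3(4) = 3 + 1. Bump = 5. G_1 = 4.
G_1 = 4. HB_4(4) = 4. Bump = 5. G_2 = 4.
G_2 = 4. HB_5(4) = 4. Bump = 4. G_3 = 3.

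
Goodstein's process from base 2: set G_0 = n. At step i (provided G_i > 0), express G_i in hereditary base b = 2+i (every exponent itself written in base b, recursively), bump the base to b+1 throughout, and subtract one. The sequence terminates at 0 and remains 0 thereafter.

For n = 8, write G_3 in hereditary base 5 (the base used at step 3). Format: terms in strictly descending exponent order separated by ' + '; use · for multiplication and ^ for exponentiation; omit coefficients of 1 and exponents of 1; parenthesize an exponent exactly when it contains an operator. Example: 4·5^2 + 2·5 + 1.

2·5^5 + 2·5^2 + 2·5

base 2: 8 = 2^(2 + 1); at 3: 3^(3 + 1) = 81; next = 80
base 3: 80 = 2·3^3 + 2·3^2 + 2·3 + 2; at 4: 2·4^4 + 2·4^2 + 2·4 + 2 = 554; next = 553
base 4: 553 = 2·4^4 + 2·4^2 + 2·4 + 1; at 5: 2·5^5 + 2·5^2 + 2·5 + 1 = 6311; next = 6310
base 5: 6310 = 2·5^5 + 2·5^2 + 2·5; at 6: 2·6^6 + 2·6^2 + 2·6 = 93396; next = 93395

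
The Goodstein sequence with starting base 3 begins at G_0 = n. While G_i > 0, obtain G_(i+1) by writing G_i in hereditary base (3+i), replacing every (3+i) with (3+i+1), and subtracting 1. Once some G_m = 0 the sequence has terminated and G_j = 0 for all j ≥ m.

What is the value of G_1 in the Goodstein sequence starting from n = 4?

[0] 4 ≡ 3 + 1 (base 3). Lift 4: 5. −1: 4.
[1] 4 ≡ 4 (base 4). Lift 5: 5. −1: 4.

4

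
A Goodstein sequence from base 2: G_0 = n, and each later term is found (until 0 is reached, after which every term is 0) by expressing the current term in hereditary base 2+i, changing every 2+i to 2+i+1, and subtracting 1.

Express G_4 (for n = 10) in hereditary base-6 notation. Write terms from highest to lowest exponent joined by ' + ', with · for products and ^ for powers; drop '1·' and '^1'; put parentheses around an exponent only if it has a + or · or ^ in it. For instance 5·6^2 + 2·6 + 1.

5·6^6 + 5·6^5 + 5·6^4 + 5·6^3 + 5·6^2 + 5·6 + 5

[0] 10 ≡ 2^(2 + 1) + 2 (base 2). Lift 3: 84. −1: 83.
[1] 83 ≡ 3^(3 + 1) + 2 (base 3). Lift 4: 1026. −1: 1025.
[2] 1025 ≡ 4^(4 + 1) + 1 (base 4). Lift 5: 15626. −1: 15625.
[3] 15625 ≡ 5^(5 + 1) (base 5). Lift 6: 279936. −1: 279935.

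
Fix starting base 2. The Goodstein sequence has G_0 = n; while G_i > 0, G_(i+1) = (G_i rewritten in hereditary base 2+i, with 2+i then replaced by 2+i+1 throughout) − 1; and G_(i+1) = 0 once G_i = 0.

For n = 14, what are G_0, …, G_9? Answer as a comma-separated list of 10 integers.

base 2: 14 = 2^(2 + 1) + 2^2 + 2; at 3: 3^(3 + 1) + 3^3 + 3 = 111; next = 110
base 3: 110 = 3^(3 + 1) + 3^3 + 2; at 4: 4^(4 + 1) + 4^4 + 2 = 1282; next = 1281
base 4: 1281 = 4^(4 + 1) + 4^4 + 1; at 5: 5^(5 + 1) + 5^5 + 1 = 18751; next = 18750
base 5: 18750 = 5^(5 + 1) + 5^5; at 6: 6^(6 + 1) + 6^6 = 326592; next = 326591
base 6: 326591 = 6^(6 + 1) + 5·6^5 + 5·6^4 + 5·6^3 + 5·6^2 + 5·6 + 5; at 7: 7^(7 + 1) + 5·7^5 + 5·7^4 + 5·7^3 + 5·7^2 + 5·7 + 5 = 5862841; next = 5862840
base 7: 5862840 = 7^(7 + 1) + 5·7^5 + 5·7^4 + 5·7^3 + 5·7^2 + 5·7 + 4; at 8: 8^(8 + 1) + 5·8^5 + 5·8^4 + 5·8^3 + 5·8^2 + 5·8 + 4 = 134404972; next = 134404971
base 8: 134404971 = 8^(8 + 1) + 5·8^5 + 5·8^4 + 5·8^3 + 5·8^2 + 5·8 + 3; at 9: 9^(9 + 1) + 5·9^5 + 5·9^4 + 5·9^3 + 5·9^2 + 5·9 + 3 = 3487116549; next = 3487116548
base 9: 3487116548 = 9^(9 + 1) + 5·9^5 + 5·9^4 + 5·9^3 + 5·9^2 + 5·9 + 2; at 10: 10^(10 + 1) + 5·10^5 + 5·10^4 + 5·10^3 + 5·10^2 + 5·10 + 2 = 100000555552; next = 100000555551
base 10: 100000555551 = 10^(10 + 1) + 5·10^5 + 5·10^4 + 5·10^3 + 5·10^2 + 5·10 + 1; at 11: 11^(11 + 1) + 5·11^5 + 5·11^4 + 5·11^3 + 5·11^2 + 5·11 + 1 = 3138429262497; next = 3138429262496

14, 110, 1281, 18750, 326591, 5862840, 134404971, 3487116548, 100000555551, 3138429262496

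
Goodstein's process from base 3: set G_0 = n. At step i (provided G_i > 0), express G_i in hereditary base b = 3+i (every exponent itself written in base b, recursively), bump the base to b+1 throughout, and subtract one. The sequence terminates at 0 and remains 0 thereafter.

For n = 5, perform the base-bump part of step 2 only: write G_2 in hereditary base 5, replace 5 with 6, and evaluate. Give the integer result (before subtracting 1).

6

[0] 5 ≡ 3 + 2 (base 3). Lift 4: 6. −1: 5.
[1] 5 ≡ 4 + 1 (base 4). Lift 5: 6. −1: 5.
[2] 5 ≡ 5 (base 5). Lift 6: 6. −1: 5.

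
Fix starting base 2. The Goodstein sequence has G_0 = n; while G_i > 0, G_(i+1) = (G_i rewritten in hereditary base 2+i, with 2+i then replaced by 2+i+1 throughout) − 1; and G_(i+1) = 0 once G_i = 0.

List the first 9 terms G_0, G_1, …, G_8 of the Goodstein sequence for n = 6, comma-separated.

6, 29, 257, 3125, 46655, 98039, 187243, 332147, 555551

(0) 6|_2 = 2^2 + 2 ↦ 3^3 + 3|_3 = 30 ⇒ 29
(1) 29|_3 = 3^3 + 2 ↦ 4^4 + 2|_4 = 258 ⇒ 257
(2) 257|_4 = 4^4 + 1 ↦ 5^5 + 1|_5 = 3126 ⇒ 3125
(3) 3125|_5 = 5^5 ↦ 6^6|_6 = 46656 ⇒ 46655
(4) 46655|_6 = 5·6^5 + 5·6^4 + 5·6^3 + 5·6^2 + 5·6 + 5 ↦ 5·7^5 + 5·7^4 + 5·7^3 + 5·7^2 + 5·7 + 5|_7 = 98040 ⇒ 98039
(5) 98039|_7 = 5·7^5 + 5·7^4 + 5·7^3 + 5·7^2 + 5·7 + 4 ↦ 5·8^5 + 5·8^4 + 5·8^3 + 5·8^2 + 5·8 + 4|_8 = 187244 ⇒ 187243
(6) 187243|_8 = 5·8^5 + 5·8^4 + 5·8^3 + 5·8^2 + 5·8 + 3 ↦ 5·9^5 + 5·9^4 + 5·9^3 + 5·9^2 + 5·9 + 3|_9 = 332148 ⇒ 332147
(7) 332147|_9 = 5·9^5 + 5·9^4 + 5·9^3 + 5·9^2 + 5·9 + 2 ↦ 5·10^5 + 5·10^4 + 5·10^3 + 5·10^2 + 5·10 + 2|_10 = 555552 ⇒ 555551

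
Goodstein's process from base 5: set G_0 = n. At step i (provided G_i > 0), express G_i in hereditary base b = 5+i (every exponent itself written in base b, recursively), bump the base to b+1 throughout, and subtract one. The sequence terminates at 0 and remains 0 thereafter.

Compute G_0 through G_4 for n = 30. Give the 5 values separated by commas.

base 5: 30 = 5^2 + 5; at 6: 6^2 + 6 = 42; next = 41
base 6: 41 = 6^2 + 5; at 7: 7^2 + 5 = 54; next = 53
base 7: 53 = 7^2 + 4; at 8: 8^2 + 4 = 68; next = 67
base 8: 67 = 8^2 + 3; at 9: 9^2 + 3 = 84; next = 83

30, 41, 53, 67, 83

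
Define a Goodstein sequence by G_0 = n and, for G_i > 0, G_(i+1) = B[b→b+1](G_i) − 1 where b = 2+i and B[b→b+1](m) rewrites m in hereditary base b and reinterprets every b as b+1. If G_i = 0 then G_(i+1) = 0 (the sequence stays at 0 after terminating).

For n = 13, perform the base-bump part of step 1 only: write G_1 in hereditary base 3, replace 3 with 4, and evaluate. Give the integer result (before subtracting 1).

1280

base 2: 13 = 2^(2 + 1) + 2^2 + 1; at 3: 3^(3 + 1) + 3^3 + 1 = 109; next = 108
base 3: 108 = 3^(3 + 1) + 3^3; at 4: 4^(4 + 1) + 4^4 = 1280; next = 1279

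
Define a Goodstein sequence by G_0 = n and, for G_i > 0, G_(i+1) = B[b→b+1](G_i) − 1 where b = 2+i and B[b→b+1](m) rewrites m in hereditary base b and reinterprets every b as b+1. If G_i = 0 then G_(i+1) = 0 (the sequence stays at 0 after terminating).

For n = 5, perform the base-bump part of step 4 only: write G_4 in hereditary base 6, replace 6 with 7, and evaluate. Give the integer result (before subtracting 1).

(0) 5|_2 = 2^2 + 1 ↦ 3^3 + 1|_3 = 28 ⇒ 27
(1) 27|_3 = 3^3 ↦ 4^4|_4 = 256 ⇒ 255
(2) 255|_4 = 3·4^3 + 3·4^2 + 3·4 + 3 ↦ 3·5^3 + 3·5^2 + 3·5 + 3|_5 = 468 ⇒ 467
(3) 467|_5 = 3·5^3 + 3·5^2 + 3·5 + 2 ↦ 3·6^3 + 3·6^2 + 3·6 + 2|_6 = 776 ⇒ 775
(4) 775|_6 = 3·6^3 + 3·6^2 + 3·6 + 1 ↦ 3·7^3 + 3·7^2 + 3·7 + 1|_7 = 1198 ⇒ 1197

1198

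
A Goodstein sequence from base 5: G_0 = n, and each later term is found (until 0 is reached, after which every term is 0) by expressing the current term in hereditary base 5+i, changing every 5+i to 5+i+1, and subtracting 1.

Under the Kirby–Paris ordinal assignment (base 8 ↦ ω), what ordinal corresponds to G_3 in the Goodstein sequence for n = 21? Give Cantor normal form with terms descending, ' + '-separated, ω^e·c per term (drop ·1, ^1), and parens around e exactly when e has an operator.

ω·3 + 5

(0) 21|_5 = 4·5 + 1 ↦ 4·6 + 1|_6 = 25 ⇒ 24
(1) 24|_6 = 4·6 ↦ 4·7|_7 = 28 ⇒ 27
(2) 27|_7 = 3·7 + 6 ↦ 3·8 + 6|_8 = 30 ⇒ 29
(3) 29|_8 = 3·8 + 5 ↦ 3·9 + 5|_9 = 32 ⇒ 31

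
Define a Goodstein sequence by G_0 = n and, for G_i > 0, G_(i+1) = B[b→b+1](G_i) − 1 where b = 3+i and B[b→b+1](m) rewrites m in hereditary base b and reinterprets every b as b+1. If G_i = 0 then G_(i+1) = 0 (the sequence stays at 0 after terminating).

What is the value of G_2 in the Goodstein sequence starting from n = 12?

(0) 12|_3 = 3^2 + 3 ↦ 4^2 + 4|_4 = 20 ⇒ 19
(1) 19|_4 = 4^2 + 3 ↦ 5^2 + 3|_5 = 28 ⇒ 27
(2) 27|_5 = 5^2 + 2 ↦ 6^2 + 2|_6 = 38 ⇒ 37

27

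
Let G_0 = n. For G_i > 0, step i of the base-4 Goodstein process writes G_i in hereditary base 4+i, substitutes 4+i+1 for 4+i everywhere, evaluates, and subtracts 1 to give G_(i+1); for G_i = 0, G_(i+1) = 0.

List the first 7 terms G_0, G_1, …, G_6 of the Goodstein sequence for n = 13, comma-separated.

13 —HB4→ 3·4 + 1 —bump→ 3·5 + 1 = 16 —(−1)→ 15
15 —HB5→ 3·5 —bump→ 3·6 = 18 —(−1)→ 17
17 —HB6→ 2·6 + 5 —bump→ 2·7 + 5 = 19 —(−1)→ 18
18 —HB7→ 2·7 + 4 —bump→ 2·8 + 4 = 20 —(−1)→ 19
19 —HB8→ 2·8 + 3 —bump→ 2·9 + 3 = 21 —(−1)→ 20
20 —HB9→ 2·9 + 2 —bump→ 2·10 + 2 = 22 —(−1)→ 21

13, 15, 17, 18, 19, 20, 21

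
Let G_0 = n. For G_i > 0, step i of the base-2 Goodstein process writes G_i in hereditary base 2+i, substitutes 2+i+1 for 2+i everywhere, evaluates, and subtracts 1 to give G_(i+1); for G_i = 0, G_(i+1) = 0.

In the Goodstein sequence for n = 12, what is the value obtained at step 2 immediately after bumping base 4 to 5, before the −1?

15686

base 2: 12 = 2^(2 + 1) + 2^2; at 3: 3^(3 + 1) + 3^3 = 108; next = 107
base 3: 107 = 3^(3 + 1) + 2·3^2 + 2·3 + 2; at 4: 4^(4 + 1) + 2·4^2 + 2·4 + 2 = 1066; next = 1065
base 4: 1065 = 4^(4 + 1) + 2·4^2 + 2·4 + 1; at 5: 5^(5 + 1) + 2·5^2 + 2·5 + 1 = 15686; next = 15685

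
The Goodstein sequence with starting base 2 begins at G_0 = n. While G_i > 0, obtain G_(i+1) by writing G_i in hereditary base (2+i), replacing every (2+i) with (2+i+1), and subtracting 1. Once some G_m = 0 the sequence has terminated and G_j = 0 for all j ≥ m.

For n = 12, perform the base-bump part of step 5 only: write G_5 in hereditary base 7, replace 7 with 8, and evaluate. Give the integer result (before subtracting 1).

134217868

step 0: 12 = 2^(2 + 1) + 2^2; sub 3 for 2: 3^(3 + 1) + 3^3; = 108; G_1 = 108−1 = 107
step 1: 107 = 3^(3 + 1) + 2·3^2 + 2·3 + 2; sub 4 for 3: 4^(4 + 1) + 2·4^2 + 2·4 + 2; = 1066; G_2 = 1066−1 = 1065
step 2: 1065 = 4^(4 + 1) + 2·4^2 + 2·4 + 1; sub 5 for 4: 5^(5 + 1) + 2·5^2 + 2·5 + 1; = 15686; G_3 = 15686−1 = 15685
step 3: 15685 = 5^(5 + 1) + 2·5^2 + 2·5; sub 6 for 5: 6^(6 + 1) + 2·6^2 + 2·6; = 280020; G_4 = 280020−1 = 280019
step 4: 280019 = 6^(6 + 1) + 2·6^2 + 6 + 5; sub 7 for 6: 7^(7 + 1) + 2·7^2 + 7 + 5; = 5764911; G_5 = 5764911−1 = 5764910
step 5: 5764910 = 7^(7 + 1) + 2·7^2 + 7 + 4; sub 8 for 7: 8^(8 + 1) + 2·8^2 + 8 + 4; = 134217868; G_6 = 134217868−1 = 134217867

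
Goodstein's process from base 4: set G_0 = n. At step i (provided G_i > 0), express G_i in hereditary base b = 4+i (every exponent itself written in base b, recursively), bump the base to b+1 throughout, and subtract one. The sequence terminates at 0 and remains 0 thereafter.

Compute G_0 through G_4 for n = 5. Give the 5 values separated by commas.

5, 5, 5, 4, 3

i=0: 5 = 4 + 1 (b=4); 4→5: 5 + 1 = 6; 6−1 = 5
i=1: 5 = 5 (b=5); 5→6: 6 = 6; 6−1 = 5
i=2: 5 = 5 (b=6); 6→7: 5 = 5; 5−1 = 4
i=3: 4 = 4 (b=7); 7→8: 4 = 4; 4−1 = 3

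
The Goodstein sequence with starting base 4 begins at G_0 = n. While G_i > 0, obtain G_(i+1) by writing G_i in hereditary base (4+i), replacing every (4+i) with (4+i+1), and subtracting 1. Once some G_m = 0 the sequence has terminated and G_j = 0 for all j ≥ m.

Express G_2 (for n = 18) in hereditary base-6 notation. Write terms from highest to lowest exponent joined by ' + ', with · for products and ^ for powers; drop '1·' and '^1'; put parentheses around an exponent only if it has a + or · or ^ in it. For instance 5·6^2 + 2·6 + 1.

6^2

G_0=18  [base 4] 4^2 + 2  →[4↦5]→  5^2 + 2 = 27  −1 ⇒ G_1=26
G_1=26  [base 5] 5^2 + 1  →[5↦6]→  6^2 + 1 = 37  −1 ⇒ G_2=36
G_2=36  [base 6] 6^2  →[6↦7]→  7^2 = 49  −1 ⇒ G_3=48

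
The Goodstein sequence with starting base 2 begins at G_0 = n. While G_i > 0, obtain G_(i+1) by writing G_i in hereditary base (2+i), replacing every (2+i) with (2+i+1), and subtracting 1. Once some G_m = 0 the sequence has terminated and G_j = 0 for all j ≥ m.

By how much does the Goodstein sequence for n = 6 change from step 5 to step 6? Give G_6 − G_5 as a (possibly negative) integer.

G_0 = 6. HB_2(6) = 2^2 + 2. Bump = 30. G_1 = 29.
G_1 = 29. HB_3(29) = 3^3 + 2. Bump = 258. G_2 = 257.
G_2 = 257. HB_4(257) = 4^4 + 1. Bump = 3126. G_3 = 3125.
G_3 = 3125. HB_5(3125) = 5^5. Bump = 46656. G_4 = 46655.
G_4 = 46655. HB_6(46655) = 5·6^5 + 5·6^4 + 5·6^3 + 5·6^2 + 5·6 + 5. Bump = 98040. G_5 = 98039.
G_5 = 98039. HB_7(98039) = 5·7^5 + 5·7^4 + 5·7^3 + 5·7^2 + 5·7 + 4. Bump = 187244. G_6 = 187243.

89204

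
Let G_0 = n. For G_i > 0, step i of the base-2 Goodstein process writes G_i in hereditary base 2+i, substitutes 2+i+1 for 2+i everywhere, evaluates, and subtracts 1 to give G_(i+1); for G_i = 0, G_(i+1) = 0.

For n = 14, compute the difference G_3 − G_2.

17469

G_0=14  [base 2] 2^(2 + 1) + 2^2 + 2  →[2↦3]→  3^(3 + 1) + 3^3 + 3 = 111  −1 ⇒ G_1=110
G_1=110  [base 3] 3^(3 + 1) + 3^3 + 2  →[3↦4]→  4^(4 + 1) + 4^4 + 2 = 1282  −1 ⇒ G_2=1281
G_2=1281  [base 4] 4^(4 + 1) + 4^4 + 1  →[4↦5]→  5^(5 + 1) + 5^5 + 1 = 18751  −1 ⇒ G_3=18750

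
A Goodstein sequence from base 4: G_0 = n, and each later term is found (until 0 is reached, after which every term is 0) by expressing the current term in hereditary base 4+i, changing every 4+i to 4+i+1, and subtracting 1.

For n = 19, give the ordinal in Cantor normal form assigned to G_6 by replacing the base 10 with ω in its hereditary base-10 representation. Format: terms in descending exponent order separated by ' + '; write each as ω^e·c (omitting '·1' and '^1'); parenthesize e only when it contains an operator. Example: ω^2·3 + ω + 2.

step 0: 19 = 4^2 + 3; sub 5 for 4: 5^2 + 3; = 28; G_1 = 28−1 = 27
step 1: 27 = 5^2 + 2; sub 6 for 5: 6^2 + 2; = 38; G_2 = 38−1 = 37
step 2: 37 = 6^2 + 1; sub 7 for 6: 7^2 + 1; = 50; G_3 = 50−1 = 49
step 3: 49 = 7^2; sub 8 for 7: 8^2; = 64; G_4 = 64−1 = 63
step 4: 63 = 7·8 + 7; sub 9 for 8: 7·9 + 7; = 70; G_5 = 70−1 = 69
step 5: 69 = 7·9 + 6; sub 10 for 9: 7·10 + 6; = 76; G_6 = 76−1 = 75
step 6: 75 = 7·10 + 5; sub 11 for 10: 7·11 + 5; = 82; G_7 = 82−1 = 81

ω·7 + 5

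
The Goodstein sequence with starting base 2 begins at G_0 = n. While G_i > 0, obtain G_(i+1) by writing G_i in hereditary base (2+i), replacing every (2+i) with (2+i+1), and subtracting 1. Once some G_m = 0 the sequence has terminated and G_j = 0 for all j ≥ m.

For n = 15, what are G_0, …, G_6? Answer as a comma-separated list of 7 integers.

15, 111, 1283, 18752, 326593, 6588344, 150994943

15 —HB2→ 2^(2 + 1) + 2^2 + 2 + 1 —bump→ 3^(3 + 1) + 3^3 + 3 + 1 = 112 —(−1)→ 111
111 —HB3→ 3^(3 + 1) + 3^3 + 3 —bump→ 4^(4 + 1) + 4^4 + 4 = 1284 —(−1)→ 1283
1283 —HB4→ 4^(4 + 1) + 4^4 + 3 —bump→ 5^(5 + 1) + 5^5 + 3 = 18753 —(−1)→ 18752
18752 —HB5→ 5^(5 + 1) + 5^5 + 2 —bump→ 6^(6 + 1) + 6^6 + 2 = 326594 —(−1)→ 326593
326593 —HB6→ 6^(6 + 1) + 6^6 + 1 —bump→ 7^(7 + 1) + 7^7 + 1 = 6588345 —(−1)→ 6588344
6588344 —HB7→ 7^(7 + 1) + 7^7 —bump→ 8^(8 + 1) + 8^8 = 150994944 —(−1)→ 150994943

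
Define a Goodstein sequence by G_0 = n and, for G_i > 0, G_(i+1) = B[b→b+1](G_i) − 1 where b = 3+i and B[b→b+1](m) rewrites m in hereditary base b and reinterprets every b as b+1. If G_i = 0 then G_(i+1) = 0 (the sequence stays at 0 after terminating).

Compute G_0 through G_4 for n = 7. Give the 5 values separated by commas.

7 —HB3→ 2·3 + 1 —bump→ 2·4 + 1 = 9 —(−1)→ 8
8 —HB4→ 2·4 —bump→ 2·5 = 10 —(−1)→ 9
9 —HB5→ 5 + 4 —bump→ 6 + 4 = 10 —(−1)→ 9
9 —HB6→ 6 + 3 —bump→ 7 + 3 = 10 —(−1)→ 9

7, 8, 9, 9, 9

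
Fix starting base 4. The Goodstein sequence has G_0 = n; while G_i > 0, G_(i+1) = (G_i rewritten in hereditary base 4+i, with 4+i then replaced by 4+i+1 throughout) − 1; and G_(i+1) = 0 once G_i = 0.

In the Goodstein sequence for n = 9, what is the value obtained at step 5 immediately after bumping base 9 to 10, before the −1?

base 4: 9 = 2·4 + 1; at 5: 2·5 + 1 = 11; next = 10
base 5: 10 = 2·5; at 6: 2·6 = 12; next = 11
base 6: 11 = 6 + 5; at 7: 7 + 5 = 12; next = 11
base 7: 11 = 7 + 4; at 8: 8 + 4 = 12; next = 11
base 8: 11 = 8 + 3; at 9: 9 + 3 = 12; next = 11

12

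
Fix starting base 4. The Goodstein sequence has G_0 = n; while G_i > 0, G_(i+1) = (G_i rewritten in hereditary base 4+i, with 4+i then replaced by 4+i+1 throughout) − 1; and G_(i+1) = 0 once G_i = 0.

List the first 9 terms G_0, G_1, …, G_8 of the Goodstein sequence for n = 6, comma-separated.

(0) 6|_4 = 4 + 2 ↦ 5 + 2|_5 = 7 ⇒ 6
(1) 6|_5 = 5 + 1 ↦ 6 + 1|_6 = 7 ⇒ 6
(2) 6|_6 = 6 ↦ 7|_7 = 7 ⇒ 6
(3) 6|_7 = 6 ↦ 6|_8 = 6 ⇒ 5
(4) 5|_8 = 5 ↦ 5|_9 = 5 ⇒ 4
(5) 4|_9 = 4 ↦ 4|_10 = 4 ⇒ 3
(6) 3|_10 = 3 ↦ 3|_11 = 3 ⇒ 2
(7) 2|_11 = 2 ↦ 2|_12 = 2 ⇒ 1

6, 6, 6, 6, 5, 4, 3, 2, 1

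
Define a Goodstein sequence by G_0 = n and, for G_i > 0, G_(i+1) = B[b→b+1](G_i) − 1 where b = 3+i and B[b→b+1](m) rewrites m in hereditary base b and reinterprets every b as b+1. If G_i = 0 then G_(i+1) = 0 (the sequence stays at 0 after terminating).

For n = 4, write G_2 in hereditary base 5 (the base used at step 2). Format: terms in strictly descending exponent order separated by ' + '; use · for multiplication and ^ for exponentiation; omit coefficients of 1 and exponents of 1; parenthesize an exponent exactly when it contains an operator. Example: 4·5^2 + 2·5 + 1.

4

G_0 = 4. HB_3(4) = 3 + 1. Bump = 5. G_1 = 4.
G_1 = 4. HB_4(4) = 4. Bump = 5. G_2 = 4.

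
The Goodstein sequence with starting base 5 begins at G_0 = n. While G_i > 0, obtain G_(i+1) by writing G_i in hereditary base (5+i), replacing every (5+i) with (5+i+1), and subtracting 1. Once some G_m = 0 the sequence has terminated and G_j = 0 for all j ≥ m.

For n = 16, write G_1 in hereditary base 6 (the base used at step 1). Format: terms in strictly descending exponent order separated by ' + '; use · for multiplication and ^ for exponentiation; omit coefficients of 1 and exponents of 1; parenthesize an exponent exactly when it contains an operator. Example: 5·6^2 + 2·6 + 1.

3·6

i=0: 16 = 3·5 + 1 (b=5); 5→6: 3·6 + 1 = 19; 19−1 = 18
i=1: 18 = 3·6 (b=6); 6→7: 3·7 = 21; 21−1 = 20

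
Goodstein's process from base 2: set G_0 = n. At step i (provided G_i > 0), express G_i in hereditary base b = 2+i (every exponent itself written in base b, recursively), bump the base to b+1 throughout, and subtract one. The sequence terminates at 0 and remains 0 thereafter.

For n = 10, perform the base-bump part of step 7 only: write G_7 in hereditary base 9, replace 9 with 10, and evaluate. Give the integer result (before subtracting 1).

i=0: 10 = 2^(2 + 1) + 2 (b=2); 2→3: 3^(3 + 1) + 3 = 84; 84−1 = 83
i=1: 83 = 3^(3 + 1) + 2 (b=3); 3→4: 4^(4 + 1) + 2 = 1026; 1026−1 = 1025
i=2: 1025 = 4^(4 + 1) + 1 (b=4); 4→5: 5^(5 + 1) + 1 = 15626; 15626−1 = 15625
i=3: 15625 = 5^(5 + 1) (b=5); 5→6: 6^(6 + 1) = 279936; 279936−1 = 279935
i=4: 279935 = 5·6^6 + 5·6^5 + 5·6^4 + 5·6^3 + 5·6^2 + 5·6 + 5 (b=6); 6→7: 5·7^7 + 5·7^5 + 5·7^4 + 5·7^3 + 5·7^2 + 5·7 + 5 = 4215755; 4215755−1 = 4215754
i=5: 4215754 = 5·7^7 + 5·7^5 + 5·7^4 + 5·7^3 + 5·7^2 + 5·7 + 4 (b=7); 7→8: 5·8^8 + 5·8^5 + 5·8^4 + 5·8^3 + 5·8^2 + 5·8 + 4 = 84073324; 84073324−1 = 84073323
i=6: 84073323 = 5·8^8 + 5·8^5 + 5·8^4 + 5·8^3 + 5·8^2 + 5·8 + 3 (b=8); 8→9: 5·9^9 + 5·9^5 + 5·9^4 + 5·9^3 + 5·9^2 + 5·9 + 3 = 1937434593; 1937434593−1 = 1937434592
i=7: 1937434592 = 5·9^9 + 5·9^5 + 5·9^4 + 5·9^3 + 5·9^2 + 5·9 + 2 (b=9); 9→10: 5·10^10 + 5·10^5 + 5·10^4 + 5·10^3 + 5·10^2 + 5·10 + 2 = 50000555552; 50000555552−1 = 50000555551

50000555552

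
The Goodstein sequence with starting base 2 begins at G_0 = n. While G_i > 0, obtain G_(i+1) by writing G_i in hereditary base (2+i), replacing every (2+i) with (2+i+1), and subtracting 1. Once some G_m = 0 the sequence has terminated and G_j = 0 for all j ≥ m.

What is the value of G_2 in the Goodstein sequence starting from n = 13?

13 —HB2→ 2^(2 + 1) + 2^2 + 1 —bump→ 3^(3 + 1) + 3^3 + 1 = 109 —(−1)→ 108
108 —HB3→ 3^(3 + 1) + 3^3 —bump→ 4^(4 + 1) + 4^4 = 1280 —(−1)→ 1279

1279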